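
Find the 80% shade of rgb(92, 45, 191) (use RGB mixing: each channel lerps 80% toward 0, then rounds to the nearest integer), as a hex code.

#120926

An 80% shade moves each channel 80% toward 0:
  R: 92 − 73.6 = 18.4 → 18
  G: 45 + 0.8×(0−45) = 45 − 36 = 9 → 9
  B: 191 + 0.8×(0−191) = 191 − 152.8 = 38.2 → 38
rgb(18, 9, 38) = #120926.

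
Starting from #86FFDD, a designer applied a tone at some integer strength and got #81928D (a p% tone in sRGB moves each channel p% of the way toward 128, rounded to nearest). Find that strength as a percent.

86%

#86FFDD is rgb(134, 255, 221); #81928D is rgb(129, 146, 141).
On the G channel (widest range): 146 ≈ 255 + (p/100)(128 − 255), so p ≈ 100×(146 − 255)/(128 − 255) = -10900/-127 = 85.83.
p = 86 reproduces all three channels after rounding.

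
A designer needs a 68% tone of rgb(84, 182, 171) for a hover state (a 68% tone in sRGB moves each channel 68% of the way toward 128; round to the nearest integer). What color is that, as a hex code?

#72918E

A 68% tone moves each channel 68% toward 128:
  R: 84 + 0.68×(128−84) = 84 + 29.92 = 113.92 → 114
  G: 182 + 0.68×(128−182) = 182 − 36.72 = 145.28 → 145
  B: 171 + 0.68×(128−171) = 171 − 29.24 = 141.76 → 142
rgb(114, 145, 142) = #72918E.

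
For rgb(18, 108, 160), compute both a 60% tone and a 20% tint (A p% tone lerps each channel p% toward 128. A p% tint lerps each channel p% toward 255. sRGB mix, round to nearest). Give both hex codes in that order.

60% tone:
  R: 18 + 0.6×(128−18) = 18 + 66 = 84 → 84
  G: 108 + 0.6×(128−108) = 108 + 12 = 120 → 120
  B: 160 + 0.6×(128−160) = 160 − 19.2 = 140.8 → 141
  → #54788D
20% tint:
  R: 18 + 0.2×(255−18) = 18 + 47.4 = 65.4 → 65
  G: 108 + 0.2×(255−108) = 108 + 29.4 = 137.4 → 137
  B: 160 + 19 = 179 → 179
  → #4189B3

#54788D, #4189B3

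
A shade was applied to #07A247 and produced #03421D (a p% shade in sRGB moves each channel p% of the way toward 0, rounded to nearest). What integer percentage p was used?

59%

#07A247 is rgb(7, 162, 71); #03421D is rgb(3, 66, 29).
On the G channel (widest range): 66 ≈ 162 + (p/100)(0 − 162), so p ≈ 100×(66 − 162)/(0 − 162) = -9600/-162 = 59.26.
p = 59 reproduces all three channels after rounding.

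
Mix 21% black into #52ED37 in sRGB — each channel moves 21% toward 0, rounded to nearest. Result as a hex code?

#41BB2B

#52ED37 is rgb(82, 237, 55).
Per channel, c → c + 0.21(0 − c):
  R: 82 − 17.22 = 64.78 → 65
  G: 237 + 0.21×(0−237) = 237 − 49.77 = 187.23 → 187
  B: 55 + 0.21×(0−55) = 55 − 11.55 = 43.45 → 43
rgb(65, 187, 43) = #41BB2B.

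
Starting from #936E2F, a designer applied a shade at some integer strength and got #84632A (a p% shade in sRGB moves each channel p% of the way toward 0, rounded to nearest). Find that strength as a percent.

10%

#936E2F is rgb(147, 110, 47); #84632A is rgb(132, 99, 42).
On the R channel (widest range): 132 ≈ 147 + (p/100)(0 − 147), so p ≈ 100×(132 − 147)/(0 − 147) = -1500/-147 = 10.20.
p = 10 reproduces all three channels after rounding.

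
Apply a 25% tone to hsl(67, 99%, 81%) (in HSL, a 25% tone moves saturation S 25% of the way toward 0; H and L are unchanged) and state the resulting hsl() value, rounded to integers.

hsl(67, 74%, 81%)

S moves 25% from 99 toward 0: 99 − 24.75 = 74.25 → 74.
H and L are unchanged.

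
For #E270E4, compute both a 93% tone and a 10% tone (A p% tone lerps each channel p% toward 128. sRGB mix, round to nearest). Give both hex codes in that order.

#E270E4 is rgb(226, 112, 228).
93% tone:
  R: 226 + 0.93×(128−226) = 226 − 91.14 = 134.86 → 135
  G: 112 + 14.88 = 126.88 → 127
  B: 228 + 0.93×(128−228) = 228 − 93 = 135 → 135
  → #877F87
10% tone:
  R: 226 + 0.1×(128−226) = 226 − 9.8 = 216.2 → 216
  G: 112 + 0.1×(128−112) = 112 + 1.6 = 113.6 → 114
  B: 228 + 0.1×(128−228) = 228 − 10 = 218 → 218
  → #D872DA

#877F87, #D872DA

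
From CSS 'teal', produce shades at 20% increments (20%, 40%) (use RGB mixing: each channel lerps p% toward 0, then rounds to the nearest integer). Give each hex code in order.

CSS teal is rgb(0, 128, 128).
20%: (0→0, 128 − 25.6 = 102.4→102, 128 − 25.6 = 102.4→102) → #006666
40%: (0→0, 128 − 51.2 = 76.8→77, 128 − 51.2 = 76.8→77) → #004D4D

#006666, #004D4D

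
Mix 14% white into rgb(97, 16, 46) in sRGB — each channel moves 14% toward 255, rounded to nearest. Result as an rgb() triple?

Per channel, c → c + 0.14(255 − c):
  R: 97 + 0.14×(255−97) = 97 + 22.12 = 119.12 → 119
  G: 16 + 33.46 = 49.46 → 49
  B: 46 + 29.26 = 75.26 → 75

rgb(119, 49, 75)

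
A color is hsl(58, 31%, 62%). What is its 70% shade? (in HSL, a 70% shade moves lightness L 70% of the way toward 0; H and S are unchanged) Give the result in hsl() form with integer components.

hsl(58, 31%, 19%)

L moves 70% from 62 toward 0: 62 − 43.4 = 18.6 → 19.
H and S are unchanged.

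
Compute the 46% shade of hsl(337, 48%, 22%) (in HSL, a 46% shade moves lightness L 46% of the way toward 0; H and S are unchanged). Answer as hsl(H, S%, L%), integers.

hsl(337, 48%, 12%)

L moves 46% from 22 toward 0: 22 − 10.12 = 11.88 → 12.
H and S are unchanged.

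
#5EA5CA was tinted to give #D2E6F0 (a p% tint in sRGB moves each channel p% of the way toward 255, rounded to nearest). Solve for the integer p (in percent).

72%

#5EA5CA is rgb(94, 165, 202); #D2E6F0 is rgb(210, 230, 240).
On the R channel (widest range): 210 ≈ 94 + (p/100)(255 − 94), so p ≈ 100×(210 − 94)/(255 − 94) = 11600/161 = 72.05.
p = 72 reproduces all three channels after rounding.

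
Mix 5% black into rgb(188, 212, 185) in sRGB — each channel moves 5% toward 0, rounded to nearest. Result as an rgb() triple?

Lerp each channel 5% toward 0:
  R: 188 − 9.4 = 178.6 → 179
  G: 212 + 0.05×(0−212) = 212 − 10.6 = 201.4 → 201
  B: 185 + 0.05×(0−185) = 185 − 9.25 = 175.75 → 176

rgb(179, 201, 176)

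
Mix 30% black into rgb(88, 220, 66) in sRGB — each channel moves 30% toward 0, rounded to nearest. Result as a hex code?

Per channel, c → c + 0.3(0 − c):
  R: 88 + 0.3×(0−88) = 88 − 26.4 = 61.6 → 62
  G: 220 + 0.3×(0−220) = 220 − 66 = 154 → 154
  B: 66 + 0.3×(0−66) = 66 − 19.8 = 46.2 → 46
rgb(62, 154, 46) = #3e9a2e.

#3e9a2e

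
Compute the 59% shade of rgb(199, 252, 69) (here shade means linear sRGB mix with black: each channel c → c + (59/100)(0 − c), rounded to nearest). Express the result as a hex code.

Per channel, c → c + 0.59(0 − c):
  R: 199 + 0.59×(0−199) = 199 − 117.41 = 81.59 → 82
  G: 252 − 148.68 = 103.32 → 103
  B: 69 + 0.59×(0−69) = 69 − 40.71 = 28.29 → 28
rgb(82, 103, 28) = #52671C.

#52671C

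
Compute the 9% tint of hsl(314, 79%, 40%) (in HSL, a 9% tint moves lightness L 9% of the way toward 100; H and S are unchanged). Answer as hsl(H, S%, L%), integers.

L moves 9% from 40 toward 100: 40 + 5.4 = 45.4 → 45.
H and S are unchanged.

hsl(314, 79%, 45%)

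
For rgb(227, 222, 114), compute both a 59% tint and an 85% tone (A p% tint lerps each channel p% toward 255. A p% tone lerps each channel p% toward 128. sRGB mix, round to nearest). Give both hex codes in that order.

#F4F1C5, #8F8E7E

59% tint:
  R: 227 + 0.59×(255−227) = 227 + 16.52 = 243.52 → 244
  G: 222 + 19.47 = 241.47 → 241
  B: 114 + 0.59×(255−114) = 114 + 83.19 = 197.19 → 197
  → #F4F1C5
85% tone:
  R: 227 + 0.85×(128−227) = 227 − 84.15 = 142.85 → 143
  G: 222 − 79.9 = 142.1 → 142
  B: 114 + 0.85×(128−114) = 114 + 11.9 = 125.9 → 126
  → #8F8E7E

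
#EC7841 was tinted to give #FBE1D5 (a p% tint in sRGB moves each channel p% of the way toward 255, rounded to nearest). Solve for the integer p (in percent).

#EC7841 is rgb(236, 120, 65); #FBE1D5 is rgb(251, 225, 213).
On the B channel (widest range): 213 ≈ 65 + (p/100)(255 − 65), so p ≈ 100×(213 − 65)/(255 − 65) = 14800/190 = 77.89.
p = 78 reproduces all three channels after rounding.

78%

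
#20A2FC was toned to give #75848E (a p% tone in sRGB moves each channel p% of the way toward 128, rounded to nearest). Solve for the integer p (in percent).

#20A2FC is rgb(32, 162, 252); #75848E is rgb(117, 132, 142).
On the B channel (widest range): 142 ≈ 252 + (p/100)(128 − 252), so p ≈ 100×(142 − 252)/(128 − 252) = -11000/-124 = 88.71.
p = 89 reproduces all three channels after rounding.

89%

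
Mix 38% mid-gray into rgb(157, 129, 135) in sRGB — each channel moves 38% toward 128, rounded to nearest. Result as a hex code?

#928184

Per channel, c → c + 0.38(128 − c):
  R: 157 − 11.02 = 145.98 → 146
  G: 129 + 0.38×(128−129) = 129 − 0.38 = 128.62 → 129
  B: 135 + 0.38×(128−135) = 135 − 2.66 = 132.34 → 132
rgb(146, 129, 132) = #928184.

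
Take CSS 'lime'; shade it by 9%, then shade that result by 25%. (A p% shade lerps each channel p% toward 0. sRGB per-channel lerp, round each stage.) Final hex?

#00AE00

CSS lime is rgb(0, 255, 0).
Lerp each channel 9% toward 0:
  R: 0 + 0.09×(0−0) = 0 + 0 = 0 → 0
  G: 255 + 0.09×(0−255) = 255 − 22.95 = 232.05 → 232
  B: 0 + 0 = 0 → 0
After the shade: rgb(0, 232, 0) = #00E800.
A 25% shade moves each channel 25% toward 0:
  R: 0 + 0.25×(0−0) = 0 + 0 = 0 → 0
  G: 232 + 0.25×(0−232) = 232 − 58 = 174 → 174
  B: 0 + 0.25×(0−0) = 0 + 0 = 0 → 0
rgb(0, 174, 0) = #00AE00.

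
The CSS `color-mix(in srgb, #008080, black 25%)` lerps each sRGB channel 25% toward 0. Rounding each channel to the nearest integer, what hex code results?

#008080 is rgb(0, 128, 128).
A 25% shade moves each channel 25% toward 0:
  R: 0 + 0 = 0 → 0
  G: 128 + 0.25×(0−128) = 128 − 32 = 96 → 96
  B: 128 − 32 = 96 → 96
rgb(0, 96, 96) = #006060.

#006060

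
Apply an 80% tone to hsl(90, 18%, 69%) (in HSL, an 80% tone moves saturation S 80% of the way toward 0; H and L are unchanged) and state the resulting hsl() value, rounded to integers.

hsl(90, 4%, 69%)

S moves 80% from 18 toward 0: 18 − 14.4 = 3.6 → 4.
H and L are unchanged.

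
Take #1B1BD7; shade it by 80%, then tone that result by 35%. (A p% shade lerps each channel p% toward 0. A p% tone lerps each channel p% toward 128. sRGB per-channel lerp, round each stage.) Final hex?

#1B1BD7 is rgb(27, 27, 215).
Lerp each channel 80% toward 0:
  R: 27 + 0.8×(0−27) = 27 − 21.6 = 5.4 → 5
  G: 27 + 0.8×(0−27) = 27 − 21.6 = 5.4 → 5
  B: 215 + 0.8×(0−215) = 215 − 172 = 43 → 43
After the shade: rgb(5, 5, 43) = #05052B.
Per channel, c → c + 0.35(128 − c):
  R: 5 + 0.35×(128−5) = 5 + 43.05 = 48.05 → 48
  G: 5 + 43.05 = 48.05 → 48
  B: 43 + 29.75 = 72.75 → 73
rgb(48, 48, 73) = #303049.

#303049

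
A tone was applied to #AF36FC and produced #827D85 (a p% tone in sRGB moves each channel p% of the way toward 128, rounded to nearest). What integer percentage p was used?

96%

#AF36FC is rgb(175, 54, 252); #827D85 is rgb(130, 125, 133).
On the B channel (widest range): 133 ≈ 252 + (p/100)(128 − 252), so p ≈ 100×(133 − 252)/(128 − 252) = -11900/-124 = 95.97.
p = 96 reproduces all three channels after rounding.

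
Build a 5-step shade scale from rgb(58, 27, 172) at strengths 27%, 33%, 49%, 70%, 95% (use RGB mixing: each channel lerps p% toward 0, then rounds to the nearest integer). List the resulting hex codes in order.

27%: (58 − 15.66 = 42.34→42, 27 − 7.29 = 19.71→20, 172 − 46.44 = 125.56→126) → #2a147e
33%: (58 − 19.14 = 38.86→39, 27 − 8.91 = 18.09→18, 172 − 56.76 = 115.24→115) → #271273
49%: (58 − 28.42 = 29.58→30, 27 − 13.23 = 13.77→14, 172 − 84.28 = 87.72→88) → #1e0e58
70%: (58 − 40.6 = 17.4→17, 27 − 18.9 = 8.1→8, 172 − 120.4 = 51.6→52) → #110834
95%: (58 − 55.1 = 2.9→3, 27 − 25.65 = 1.35→1, 172 − 163.4 = 8.6→9) → #030109

#2a147e, #271273, #1e0e58, #110834, #030109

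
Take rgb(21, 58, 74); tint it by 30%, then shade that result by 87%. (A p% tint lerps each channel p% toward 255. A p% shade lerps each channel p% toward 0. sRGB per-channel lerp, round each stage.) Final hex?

A 30% tint moves each channel 30% toward 255:
  R: 21 + 70.2 = 91.2 → 91
  G: 58 + 0.3×(255−58) = 58 + 59.1 = 117.1 → 117
  B: 74 + 54.3 = 128.3 → 128
After the tint: rgb(91, 117, 128) = #5b7580.
Per channel, c → c + 0.87(0 − c):
  R: 91 − 79.17 = 11.83 → 12
  G: 117 + 0.87×(0−117) = 117 − 101.79 = 15.21 → 15
  B: 128 + 0.87×(0−128) = 128 − 111.36 = 16.64 → 17
rgb(12, 15, 17) = #0c0f11.

#0c0f11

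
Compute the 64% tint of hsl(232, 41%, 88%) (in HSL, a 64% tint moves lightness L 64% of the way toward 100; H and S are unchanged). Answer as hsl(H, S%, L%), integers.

L moves 64% from 88 toward 100: 88 + 7.68 = 95.68 → 96.
H and S are unchanged.

hsl(232, 41%, 96%)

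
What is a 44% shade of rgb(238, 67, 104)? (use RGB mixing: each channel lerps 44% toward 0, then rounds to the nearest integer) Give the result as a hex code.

#85263A

Per channel, c → c + 0.44(0 − c):
  R: 238 − 104.72 = 133.28 → 133
  G: 67 + 0.44×(0−67) = 67 − 29.48 = 37.52 → 38
  B: 104 + 0.44×(0−104) = 104 − 45.76 = 58.24 → 58
rgb(133, 38, 58) = #85263A.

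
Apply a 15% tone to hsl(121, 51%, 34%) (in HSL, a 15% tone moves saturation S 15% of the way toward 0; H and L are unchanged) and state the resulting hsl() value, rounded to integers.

S moves 15% from 51 toward 0: 51 − 7.65 = 43.35 → 43.
H and L are unchanged.

hsl(121, 43%, 34%)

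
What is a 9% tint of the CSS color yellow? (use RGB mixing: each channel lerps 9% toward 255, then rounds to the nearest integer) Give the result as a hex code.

CSS yellow is rgb(255, 255, 0).
Per channel, c → c + 0.09(255 − c):
  R: 255 + 0.09×(255−255) = 255 + 0 = 255 → 255
  G: 255 + 0 = 255 → 255
  B: 0 + 0.09×(255−0) = 0 + 22.95 = 22.95 → 23
rgb(255, 255, 23) = #FFFF17.

#FFFF17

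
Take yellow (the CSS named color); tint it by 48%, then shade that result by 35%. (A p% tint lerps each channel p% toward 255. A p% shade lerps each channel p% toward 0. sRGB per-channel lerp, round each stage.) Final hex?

#A6A64F

CSS yellow is rgb(255, 255, 0).
Per channel, c → c + 0.48(255 − c):
  R: 255 + 0 = 255 → 255
  G: 255 + 0.48×(255−255) = 255 + 0 = 255 → 255
  B: 0 + 122.4 = 122.4 → 122
After the tint: rgb(255, 255, 122) = #FFFF7A.
A 35% shade moves each channel 35% toward 0:
  R: 255 − 89.25 = 165.75 → 166
  G: 255 + 0.35×(0−255) = 255 − 89.25 = 165.75 → 166
  B: 122 + 0.35×(0−122) = 122 − 42.7 = 79.3 → 79
rgb(166, 166, 79) = #A6A64F.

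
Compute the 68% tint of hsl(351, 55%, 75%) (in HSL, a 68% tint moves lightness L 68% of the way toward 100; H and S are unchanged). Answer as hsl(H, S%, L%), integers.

hsl(351, 55%, 92%)

L moves 68% from 75 toward 100: 75 + 17 = 92 → 92.
H and S are unchanged.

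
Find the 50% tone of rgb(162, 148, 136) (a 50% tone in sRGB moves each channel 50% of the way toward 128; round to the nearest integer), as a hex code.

#918a84

A 50% tone moves each channel 50% toward 128:
  R: 162 + 0.5×(128−162) = 162 − 17 = 145 → 145
  G: 148 + 0.5×(128−148) = 148 − 10 = 138 → 138
  B: 136 + 0.5×(128−136) = 136 − 4 = 132 → 132
rgb(145, 138, 132) = #918a84.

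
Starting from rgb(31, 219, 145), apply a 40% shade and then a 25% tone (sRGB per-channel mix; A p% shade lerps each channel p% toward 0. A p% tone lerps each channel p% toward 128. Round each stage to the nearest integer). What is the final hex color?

#2E8261

Lerp each channel 40% toward 0:
  R: 31 − 12.4 = 18.6 → 19
  G: 219 + 0.4×(0−219) = 219 − 87.6 = 131.4 → 131
  B: 145 + 0.4×(0−145) = 145 − 58 = 87 → 87
After the shade: rgb(19, 131, 87) = #138357.
Lerp each channel 25% toward 128:
  R: 19 + 27.25 = 46.25 → 46
  G: 131 − 0.75 = 130.25 → 130
  B: 87 + 10.25 = 97.25 → 97
rgb(46, 130, 97) = #2E8261.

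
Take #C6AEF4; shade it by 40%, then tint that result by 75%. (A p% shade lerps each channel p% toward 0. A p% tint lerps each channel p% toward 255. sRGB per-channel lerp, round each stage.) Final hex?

#C6AEF4 is rgb(198, 174, 244).
Lerp each channel 40% toward 0:
  R: 198 + 0.4×(0−198) = 198 − 79.2 = 118.8 → 119
  G: 174 − 69.6 = 104.4 → 104
  B: 244 + 0.4×(0−244) = 244 − 97.6 = 146.4 → 146
After the shade: rgb(119, 104, 146) = #776892.
Lerp each channel 75% toward 255:
  R: 119 + 0.75×(255−119) = 119 + 102 = 221 → 221
  G: 104 + 0.75×(255−104) = 104 + 113.25 = 217.25 → 217
  B: 146 + 81.75 = 227.75 → 228
rgb(221, 217, 228) = #DDD9E4.

#DDD9E4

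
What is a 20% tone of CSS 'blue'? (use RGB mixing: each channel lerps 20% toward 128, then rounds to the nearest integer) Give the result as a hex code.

CSS blue is rgb(0, 0, 255).
A 20% tone moves each channel 20% toward 128:
  R: 0 + 0.2×(128−0) = 0 + 25.6 = 25.6 → 26
  G: 0 + 0.2×(128−0) = 0 + 25.6 = 25.6 → 26
  B: 255 + 0.2×(128−255) = 255 − 25.4 = 229.6 → 230
rgb(26, 26, 230) = #1A1AE6.

#1A1AE6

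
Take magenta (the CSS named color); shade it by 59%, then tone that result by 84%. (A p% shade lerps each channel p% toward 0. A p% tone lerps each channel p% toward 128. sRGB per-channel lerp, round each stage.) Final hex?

CSS magenta is rgb(255, 0, 255).
Per channel, c → c + 0.59(0 − c):
  R: 255 + 0.59×(0−255) = 255 − 150.45 = 104.55 → 105
  G: 0 + 0.59×(0−0) = 0 + 0 = 0 → 0
  B: 255 + 0.59×(0−255) = 255 − 150.45 = 104.55 → 105
After the shade: rgb(105, 0, 105) = #690069.
An 84% tone moves each channel 84% toward 128:
  R: 105 + 19.32 = 124.32 → 124
  G: 0 + 0.84×(128−0) = 0 + 107.52 = 107.52 → 108
  B: 105 + 19.32 = 124.32 → 124
rgb(124, 108, 124) = #7c6c7c.

#7c6c7c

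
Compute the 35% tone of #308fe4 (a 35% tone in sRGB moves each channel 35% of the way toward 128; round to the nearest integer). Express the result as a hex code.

#308fe4 is rgb(48, 143, 228).
Per channel, c → c + 0.35(128 − c):
  R: 48 + 0.35×(128−48) = 48 + 28 = 76 → 76
  G: 143 + 0.35×(128−143) = 143 − 5.25 = 137.75 → 138
  B: 228 − 35 = 193 → 193
rgb(76, 138, 193) = #4c8ac1.

#4c8ac1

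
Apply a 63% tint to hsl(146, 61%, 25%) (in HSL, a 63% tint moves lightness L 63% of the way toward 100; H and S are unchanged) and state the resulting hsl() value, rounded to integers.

L moves 63% from 25 toward 100: 25 + 47.25 = 72.25 → 72.
H and S are unchanged.

hsl(146, 61%, 72%)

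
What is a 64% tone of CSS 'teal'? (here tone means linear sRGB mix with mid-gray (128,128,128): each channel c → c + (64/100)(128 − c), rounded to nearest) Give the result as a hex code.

#528080

CSS teal is rgb(0, 128, 128).
A 64% tone moves each channel 64% toward 128:
  R: 0 + 81.92 = 81.92 → 82
  G: 128 + 0 = 128 → 128
  B: 128 + 0.64×(128−128) = 128 + 0 = 128 → 128
rgb(82, 128, 128) = #528080.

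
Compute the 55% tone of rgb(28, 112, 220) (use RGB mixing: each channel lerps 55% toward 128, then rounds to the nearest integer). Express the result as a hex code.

A 55% tone moves each channel 55% toward 128:
  R: 28 + 55 = 83 → 83
  G: 112 + 8.8 = 120.8 → 121
  B: 220 + 0.55×(128−220) = 220 − 50.6 = 169.4 → 169
rgb(83, 121, 169) = #5379A9.

#5379A9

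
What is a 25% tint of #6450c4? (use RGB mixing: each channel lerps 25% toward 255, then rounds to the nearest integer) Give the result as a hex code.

#8b7cd3

#6450c4 is rgb(100, 80, 196).
Lerp each channel 25% toward 255:
  R: 100 + 38.75 = 138.75 → 139
  G: 80 + 0.25×(255−80) = 80 + 43.75 = 123.75 → 124
  B: 196 + 14.75 = 210.75 → 211
rgb(139, 124, 211) = #8b7cd3.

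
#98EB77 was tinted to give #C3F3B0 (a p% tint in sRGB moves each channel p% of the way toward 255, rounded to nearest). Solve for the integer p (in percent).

42%

#98EB77 is rgb(152, 235, 119); #C3F3B0 is rgb(195, 243, 176).
On the B channel (widest range): 176 ≈ 119 + (p/100)(255 − 119), so p ≈ 100×(176 − 119)/(255 − 119) = 5700/136 = 41.91.
p = 42 reproduces all three channels after rounding.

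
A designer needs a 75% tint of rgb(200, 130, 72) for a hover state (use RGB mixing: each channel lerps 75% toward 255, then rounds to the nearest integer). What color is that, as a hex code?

Per channel, c → c + 0.75(255 − c):
  R: 200 + 0.75×(255−200) = 200 + 41.25 = 241.25 → 241
  G: 130 + 93.75 = 223.75 → 224
  B: 72 + 0.75×(255−72) = 72 + 137.25 = 209.25 → 209
rgb(241, 224, 209) = #f1e0d1.

#f1e0d1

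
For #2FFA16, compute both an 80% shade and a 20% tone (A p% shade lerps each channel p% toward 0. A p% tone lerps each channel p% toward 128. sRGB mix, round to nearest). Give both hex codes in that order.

#2FFA16 is rgb(47, 250, 22).
80% shade:
  R: 47 − 37.6 = 9.4 → 9
  G: 250 + 0.8×(0−250) = 250 − 200 = 50 → 50
  B: 22 + 0.8×(0−22) = 22 − 17.6 = 4.4 → 4
  → #093204
20% tone:
  R: 47 + 0.2×(128−47) = 47 + 16.2 = 63.2 → 63
  G: 250 + 0.2×(128−250) = 250 − 24.4 = 225.6 → 226
  B: 22 + 0.2×(128−22) = 22 + 21.2 = 43.2 → 43
  → #3FE22B

#093204, #3FE22B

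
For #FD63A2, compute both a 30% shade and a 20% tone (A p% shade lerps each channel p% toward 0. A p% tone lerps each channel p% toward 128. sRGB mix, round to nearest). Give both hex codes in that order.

#B14571, #E4699B

#FD63A2 is rgb(253, 99, 162).
30% shade:
  R: 253 + 0.3×(0−253) = 253 − 75.9 = 177.1 → 177
  G: 99 + 0.3×(0−99) = 99 − 29.7 = 69.3 → 69
  B: 162 + 0.3×(0−162) = 162 − 48.6 = 113.4 → 113
  → #B14571
20% tone:
  R: 253 − 25 = 228 → 228
  G: 99 + 0.2×(128−99) = 99 + 5.8 = 104.8 → 105
  B: 162 − 6.8 = 155.2 → 155
  → #E4699B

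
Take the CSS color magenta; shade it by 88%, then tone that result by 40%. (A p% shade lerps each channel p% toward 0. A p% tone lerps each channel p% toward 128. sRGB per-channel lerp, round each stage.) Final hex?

#463346

CSS magenta is rgb(255, 0, 255).
Per channel, c → c + 0.88(0 − c):
  R: 255 − 224.4 = 30.6 → 31
  G: 0 + 0.88×(0−0) = 0 + 0 = 0 → 0
  B: 255 − 224.4 = 30.6 → 31
After the shade: rgb(31, 0, 31) = #1F001F.
A 40% tone moves each channel 40% toward 128:
  R: 31 + 38.8 = 69.8 → 70
  G: 0 + 51.2 = 51.2 → 51
  B: 31 + 38.8 = 69.8 → 70
rgb(70, 51, 70) = #463346.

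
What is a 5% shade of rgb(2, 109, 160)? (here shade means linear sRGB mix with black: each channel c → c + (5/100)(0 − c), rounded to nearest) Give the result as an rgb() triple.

rgb(2, 104, 152)

A 5% shade moves each channel 5% toward 0:
  R: 2 − 0.1 = 1.9 → 2
  G: 109 + 0.05×(0−109) = 109 − 5.45 = 103.55 → 104
  B: 160 + 0.05×(0−160) = 160 − 8 = 152 → 152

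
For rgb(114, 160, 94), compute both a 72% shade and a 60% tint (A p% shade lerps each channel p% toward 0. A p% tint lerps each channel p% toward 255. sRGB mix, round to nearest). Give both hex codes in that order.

72% shade:
  R: 114 − 82.08 = 31.92 → 32
  G: 160 − 115.2 = 44.8 → 45
  B: 94 − 67.68 = 26.32 → 26
  → #202d1a
60% tint:
  R: 114 + 84.6 = 198.6 → 199
  G: 160 + 0.6×(255−160) = 160 + 57 = 217 → 217
  B: 94 + 0.6×(255−94) = 94 + 96.6 = 190.6 → 191
  → #c7d9bf

#202d1a, #c7d9bf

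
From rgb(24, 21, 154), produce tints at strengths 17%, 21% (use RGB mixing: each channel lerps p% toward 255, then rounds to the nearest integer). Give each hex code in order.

#3f3dab, #4946af

17%: (24 + 39.27 = 63.27→63, 21 + 39.78 = 60.78→61, 154 + 17.17 = 171.17→171) → #3f3dab
21%: (24 + 48.51 = 72.51→73, 21 + 49.14 = 70.14→70, 154 + 21.21 = 175.21→175) → #4946af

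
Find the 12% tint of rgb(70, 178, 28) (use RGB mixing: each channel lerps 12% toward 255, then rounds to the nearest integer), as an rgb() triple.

Per channel, c → c + 0.12(255 − c):
  R: 70 + 0.12×(255−70) = 70 + 22.2 = 92.2 → 92
  G: 178 + 9.24 = 187.24 → 187
  B: 28 + 0.12×(255−28) = 28 + 27.24 = 55.24 → 55

rgb(92, 187, 55)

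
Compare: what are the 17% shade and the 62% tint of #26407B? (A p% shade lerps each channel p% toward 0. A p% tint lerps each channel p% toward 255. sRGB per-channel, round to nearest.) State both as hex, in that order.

#203566, #ADB6CD

#26407B is rgb(38, 64, 123).
17% shade:
  R: 38 − 6.46 = 31.54 → 32
  G: 64 − 10.88 = 53.12 → 53
  B: 123 + 0.17×(0−123) = 123 − 20.91 = 102.09 → 102
  → #203566
62% tint:
  R: 38 + 0.62×(255−38) = 38 + 134.54 = 172.54 → 173
  G: 64 + 0.62×(255−64) = 64 + 118.42 = 182.42 → 182
  B: 123 + 81.84 = 204.84 → 205
  → #ADB6CD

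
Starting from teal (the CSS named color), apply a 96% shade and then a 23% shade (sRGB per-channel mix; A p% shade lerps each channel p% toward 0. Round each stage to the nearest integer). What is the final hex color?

CSS teal is rgb(0, 128, 128).
A 96% shade moves each channel 96% toward 0:
  R: 0 + 0 = 0 → 0
  G: 128 − 122.88 = 5.12 → 5
  B: 128 − 122.88 = 5.12 → 5
After the shade: rgb(0, 5, 5) = #000505.
A 23% shade moves each channel 23% toward 0:
  R: 0 + 0.23×(0−0) = 0 + 0 = 0 → 0
  G: 5 − 1.15 = 3.85 → 4
  B: 5 + 0.23×(0−5) = 5 − 1.15 = 3.85 → 4
rgb(0, 4, 4) = #000404.

#000404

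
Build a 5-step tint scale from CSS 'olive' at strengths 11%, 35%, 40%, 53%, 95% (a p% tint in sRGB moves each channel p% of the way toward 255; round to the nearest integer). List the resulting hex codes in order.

CSS olive is rgb(128, 128, 0).
11%: (128 + 13.97 = 141.97→142, 128 + 13.97 = 141.97→142, 0 + 28.05 = 28.05→28) → #8E8E1C
35%: (128 + 44.45 = 172.45→172, 128 + 44.45 = 172.45→172, 0 + 89.25 = 89.25→89) → #ACAC59
40%: (128 + 50.8 = 178.8→179, 128 + 50.8 = 178.8→179, 0 + 102 = 102→102) → #B3B366
53%: (128 + 67.31 = 195.31→195, 128 + 67.31 = 195.31→195, 0 + 135.15 = 135.15→135) → #C3C387
95%: (128 + 120.65 = 248.65→249, 128 + 120.65 = 248.65→249, 0 + 242.25 = 242.25→242) → #F9F9F2

#8E8E1C, #ACAC59, #B3B366, #C3C387, #F9F9F2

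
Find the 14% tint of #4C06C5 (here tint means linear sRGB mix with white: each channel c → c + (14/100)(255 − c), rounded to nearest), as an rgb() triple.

rgb(101, 41, 205)

#4C06C5 is rgb(76, 6, 197).
Lerp each channel 14% toward 255:
  R: 76 + 25.06 = 101.06 → 101
  G: 6 + 0.14×(255−6) = 6 + 34.86 = 40.86 → 41
  B: 197 + 0.14×(255−197) = 197 + 8.12 = 205.12 → 205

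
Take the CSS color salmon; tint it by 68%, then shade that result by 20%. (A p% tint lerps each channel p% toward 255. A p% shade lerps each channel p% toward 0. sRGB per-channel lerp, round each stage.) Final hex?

#CAABA8

CSS salmon is rgb(250, 128, 114).
Lerp each channel 68% toward 255:
  R: 250 + 0.68×(255−250) = 250 + 3.4 = 253.4 → 253
  G: 128 + 0.68×(255−128) = 128 + 86.36 = 214.36 → 214
  B: 114 + 0.68×(255−114) = 114 + 95.88 = 209.88 → 210
After the tint: rgb(253, 214, 210) = #FDD6D2.
A 20% shade moves each channel 20% toward 0:
  R: 253 + 0.2×(0−253) = 253 − 50.6 = 202.4 → 202
  G: 214 + 0.2×(0−214) = 214 − 42.8 = 171.2 → 171
  B: 210 − 42 = 168 → 168
rgb(202, 171, 168) = #CAABA8.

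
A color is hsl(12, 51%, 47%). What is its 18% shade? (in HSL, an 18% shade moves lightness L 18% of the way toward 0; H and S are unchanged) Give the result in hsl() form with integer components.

hsl(12, 51%, 39%)

L moves 18% from 47 toward 0: 47 − 8.46 = 38.54 → 39.
H and S are unchanged.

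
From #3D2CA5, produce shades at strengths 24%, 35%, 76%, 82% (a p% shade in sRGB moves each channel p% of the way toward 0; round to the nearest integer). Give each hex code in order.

#3D2CA5 is rgb(61, 44, 165).
24%: (61 − 14.64 = 46.36→46, 44 − 10.56 = 33.44→33, 165 − 39.6 = 125.4→125) → #2E217D
35%: (61 − 21.35 = 39.65→40, 44 − 15.4 = 28.6→29, 165 − 57.75 = 107.25→107) → #281D6B
76%: (61 − 46.36 = 14.64→15, 44 − 33.44 = 10.56→11, 165 − 125.4 = 39.6→40) → #0F0B28
82%: (61 − 50.02 = 10.98→11, 44 − 36.08 = 7.92→8, 165 − 135.3 = 29.7→30) → #0B081E

#2E217D, #281D6B, #0F0B28, #0B081E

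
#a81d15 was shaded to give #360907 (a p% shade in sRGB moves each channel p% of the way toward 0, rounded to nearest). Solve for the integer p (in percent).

#a81d15 is rgb(168, 29, 21); #360907 is rgb(54, 9, 7).
On the R channel (widest range): 54 ≈ 168 + (p/100)(0 − 168), so p ≈ 100×(54 − 168)/(0 − 168) = -11400/-168 = 67.86.
p = 68 reproduces all three channels after rounding.

68%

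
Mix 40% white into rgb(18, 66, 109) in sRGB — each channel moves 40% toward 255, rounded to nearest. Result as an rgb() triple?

rgb(113, 142, 167)

Per channel, c → c + 0.4(255 − c):
  R: 18 + 94.8 = 112.8 → 113
  G: 66 + 0.4×(255−66) = 66 + 75.6 = 141.6 → 142
  B: 109 + 0.4×(255−109) = 109 + 58.4 = 167.4 → 167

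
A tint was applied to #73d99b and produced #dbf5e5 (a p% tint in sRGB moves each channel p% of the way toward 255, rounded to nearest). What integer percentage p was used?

74%

#73d99b is rgb(115, 217, 155); #dbf5e5 is rgb(219, 245, 229).
On the R channel (widest range): 219 ≈ 115 + (p/100)(255 − 115), so p ≈ 100×(219 − 115)/(255 − 115) = 10400/140 = 74.29.
p = 74 reproduces all three channels after rounding.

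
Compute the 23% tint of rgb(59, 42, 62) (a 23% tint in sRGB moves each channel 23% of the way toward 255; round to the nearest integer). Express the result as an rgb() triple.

rgb(104, 91, 106)

Lerp each channel 23% toward 255:
  R: 59 + 0.23×(255−59) = 59 + 45.08 = 104.08 → 104
  G: 42 + 48.99 = 90.99 → 91
  B: 62 + 44.39 = 106.39 → 106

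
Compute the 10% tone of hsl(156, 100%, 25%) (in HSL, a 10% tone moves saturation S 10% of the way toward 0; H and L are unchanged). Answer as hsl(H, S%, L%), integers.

S moves 10% from 100 toward 0: 100 − 10 = 90 → 90.
H and L are unchanged.

hsl(156, 90%, 25%)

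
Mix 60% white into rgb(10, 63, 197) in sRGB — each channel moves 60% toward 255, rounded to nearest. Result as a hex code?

Lerp each channel 60% toward 255:
  R: 10 + 0.6×(255−10) = 10 + 147 = 157 → 157
  G: 63 + 0.6×(255−63) = 63 + 115.2 = 178.2 → 178
  B: 197 + 34.8 = 231.8 → 232
rgb(157, 178, 232) = #9db2e8.

#9db2e8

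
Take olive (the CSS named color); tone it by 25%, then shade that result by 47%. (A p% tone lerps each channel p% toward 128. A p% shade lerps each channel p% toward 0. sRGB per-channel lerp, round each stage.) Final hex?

CSS olive is rgb(128, 128, 0).
Per channel, c → c + 0.25(128 − c):
  R: 128 + 0.25×(128−128) = 128 + 0 = 128 → 128
  G: 128 + 0.25×(128−128) = 128 + 0 = 128 → 128
  B: 0 + 0.25×(128−0) = 0 + 32 = 32 → 32
After the tone: rgb(128, 128, 32) = #808020.
A 47% shade moves each channel 47% toward 0:
  R: 128 + 0.47×(0−128) = 128 − 60.16 = 67.84 → 68
  G: 128 − 60.16 = 67.84 → 68
  B: 32 + 0.47×(0−32) = 32 − 15.04 = 16.96 → 17
rgb(68, 68, 17) = #444411.

#444411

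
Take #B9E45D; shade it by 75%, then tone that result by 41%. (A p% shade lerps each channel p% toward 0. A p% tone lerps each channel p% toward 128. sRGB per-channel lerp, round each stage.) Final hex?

#B9E45D is rgb(185, 228, 93).
Per channel, c → c + 0.75(0 − c):
  R: 185 + 0.75×(0−185) = 185 − 138.75 = 46.25 → 46
  G: 228 + 0.75×(0−228) = 228 − 171 = 57 → 57
  B: 93 + 0.75×(0−93) = 93 − 69.75 = 23.25 → 23
After the shade: rgb(46, 57, 23) = #2E3917.
Per channel, c → c + 0.41(128 − c):
  R: 46 + 33.62 = 79.62 → 80
  G: 57 + 29.11 = 86.11 → 86
  B: 23 + 0.41×(128−23) = 23 + 43.05 = 66.05 → 66
rgb(80, 86, 66) = #505642.

#505642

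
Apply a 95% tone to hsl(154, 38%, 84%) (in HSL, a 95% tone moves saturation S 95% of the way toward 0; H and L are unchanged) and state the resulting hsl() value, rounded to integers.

S moves 95% from 38 toward 0: 38 − 36.1 = 1.9 → 2.
H and L are unchanged.

hsl(154, 2%, 84%)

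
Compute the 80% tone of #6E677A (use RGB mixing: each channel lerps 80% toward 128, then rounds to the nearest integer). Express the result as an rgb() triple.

#6E677A is rgb(110, 103, 122).
Per channel, c → c + 0.8(128 − c):
  R: 110 + 0.8×(128−110) = 110 + 14.4 = 124.4 → 124
  G: 103 + 0.8×(128−103) = 103 + 20 = 123 → 123
  B: 122 + 0.8×(128−122) = 122 + 4.8 = 126.8 → 127

rgb(124, 123, 127)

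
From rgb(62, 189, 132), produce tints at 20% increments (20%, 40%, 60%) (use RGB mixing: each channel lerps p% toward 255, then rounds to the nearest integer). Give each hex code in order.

20%: (62 + 38.6 = 100.6→101, 189 + 13.2 = 202.2→202, 132 + 24.6 = 156.6→157) → #65CA9D
40%: (62 + 77.2 = 139.2→139, 189 + 26.4 = 215.4→215, 132 + 49.2 = 181.2→181) → #8BD7B5
60%: (62 + 115.8 = 177.8→178, 189 + 39.6 = 228.6→229, 132 + 73.8 = 205.8→206) → #B2E5CE

#65CA9D, #8BD7B5, #B2E5CE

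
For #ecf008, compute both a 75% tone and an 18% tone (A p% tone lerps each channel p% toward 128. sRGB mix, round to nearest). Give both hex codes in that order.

#ecf008 is rgb(236, 240, 8).
75% tone:
  R: 236 + 0.75×(128−236) = 236 − 81 = 155 → 155
  G: 240 + 0.75×(128−240) = 240 − 84 = 156 → 156
  B: 8 + 0.75×(128−8) = 8 + 90 = 98 → 98
  → #9b9c62
18% tone:
  R: 236 − 19.44 = 216.56 → 217
  G: 240 + 0.18×(128−240) = 240 − 20.16 = 219.84 → 220
  B: 8 + 0.18×(128−8) = 8 + 21.6 = 29.6 → 30
  → #d9dc1e

#9b9c62, #d9dc1e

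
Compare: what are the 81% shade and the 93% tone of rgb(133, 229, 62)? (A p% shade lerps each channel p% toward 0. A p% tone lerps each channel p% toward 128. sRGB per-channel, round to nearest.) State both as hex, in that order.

81% shade:
  R: 133 − 107.73 = 25.27 → 25
  G: 229 − 185.49 = 43.51 → 44
  B: 62 + 0.81×(0−62) = 62 − 50.22 = 11.78 → 12
  → #192C0C
93% tone:
  R: 133 + 0.93×(128−133) = 133 − 4.65 = 128.35 → 128
  G: 229 − 93.93 = 135.07 → 135
  B: 62 + 61.38 = 123.38 → 123
  → #80877B

#192C0C, #80877B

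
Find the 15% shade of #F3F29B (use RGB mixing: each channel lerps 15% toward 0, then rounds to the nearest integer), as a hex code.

#F3F29B is rgb(243, 242, 155).
Per channel, c → c + 0.15(0 − c):
  R: 243 + 0.15×(0−243) = 243 − 36.45 = 206.55 → 207
  G: 242 + 0.15×(0−242) = 242 − 36.3 = 205.7 → 206
  B: 155 + 0.15×(0−155) = 155 − 23.25 = 131.75 → 132
rgb(207, 206, 132) = #CFCE84.

#CFCE84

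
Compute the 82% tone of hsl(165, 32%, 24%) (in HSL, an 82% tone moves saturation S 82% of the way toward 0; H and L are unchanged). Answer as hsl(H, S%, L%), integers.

S moves 82% from 32 toward 0: 32 − 26.24 = 5.76 → 6.
H and L are unchanged.

hsl(165, 6%, 24%)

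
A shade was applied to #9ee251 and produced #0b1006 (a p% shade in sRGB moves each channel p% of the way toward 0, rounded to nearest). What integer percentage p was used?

93%

#9ee251 is rgb(158, 226, 81); #0b1006 is rgb(11, 16, 6).
On the G channel (widest range): 16 ≈ 226 + (p/100)(0 − 226), so p ≈ 100×(16 − 226)/(0 − 226) = -21000/-226 = 92.92.
p = 93 reproduces all three channels after rounding.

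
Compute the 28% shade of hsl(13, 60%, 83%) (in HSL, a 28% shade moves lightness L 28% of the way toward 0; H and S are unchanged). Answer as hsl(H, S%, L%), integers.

L moves 28% from 83 toward 0: 83 − 23.24 = 59.76 → 60.
H and S are unchanged.

hsl(13, 60%, 60%)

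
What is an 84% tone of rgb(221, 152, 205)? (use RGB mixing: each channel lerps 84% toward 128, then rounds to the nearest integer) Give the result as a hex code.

Lerp each channel 84% toward 128:
  R: 221 + 0.84×(128−221) = 221 − 78.12 = 142.88 → 143
  G: 152 + 0.84×(128−152) = 152 − 20.16 = 131.84 → 132
  B: 205 + 0.84×(128−205) = 205 − 64.68 = 140.32 → 140
rgb(143, 132, 140) = #8F848C.

#8F848C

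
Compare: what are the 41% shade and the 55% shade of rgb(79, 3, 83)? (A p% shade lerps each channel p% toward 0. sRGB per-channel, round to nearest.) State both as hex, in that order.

#2F0231, #240125

41% shade:
  R: 79 − 32.39 = 46.61 → 47
  G: 3 + 0.41×(0−3) = 3 − 1.23 = 1.77 → 2
  B: 83 + 0.41×(0−83) = 83 − 34.03 = 48.97 → 49
  → #2F0231
55% shade:
  R: 79 − 43.45 = 35.55 → 36
  G: 3 + 0.55×(0−3) = 3 − 1.65 = 1.35 → 1
  B: 83 + 0.55×(0−83) = 83 − 45.65 = 37.35 → 37
  → #240125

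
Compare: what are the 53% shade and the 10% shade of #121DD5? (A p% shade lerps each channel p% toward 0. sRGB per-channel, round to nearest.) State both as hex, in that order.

#121DD5 is rgb(18, 29, 213).
53% shade:
  R: 18 + 0.53×(0−18) = 18 − 9.54 = 8.46 → 8
  G: 29 + 0.53×(0−29) = 29 − 15.37 = 13.63 → 14
  B: 213 − 112.89 = 100.11 → 100
  → #080E64
10% shade:
  R: 18 + 0.1×(0−18) = 18 − 1.8 = 16.2 → 16
  G: 29 + 0.1×(0−29) = 29 − 2.9 = 26.1 → 26
  B: 213 − 21.3 = 191.7 → 192
  → #101AC0

#080E64, #101AC0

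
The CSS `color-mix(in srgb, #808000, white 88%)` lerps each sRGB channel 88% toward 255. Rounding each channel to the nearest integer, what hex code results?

#F0F0E0

#808000 is rgb(128, 128, 0).
An 88% tint moves each channel 88% toward 255:
  R: 128 + 0.88×(255−128) = 128 + 111.76 = 239.76 → 240
  G: 128 + 0.88×(255−128) = 128 + 111.76 = 239.76 → 240
  B: 0 + 0.88×(255−0) = 0 + 224.4 = 224.4 → 224
rgb(240, 240, 224) = #F0F0E0.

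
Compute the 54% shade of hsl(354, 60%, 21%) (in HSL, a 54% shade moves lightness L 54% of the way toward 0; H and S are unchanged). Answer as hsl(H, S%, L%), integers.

hsl(354, 60%, 10%)

L moves 54% from 21 toward 0: 21 − 11.34 = 9.66 → 10.
H and S are unchanged.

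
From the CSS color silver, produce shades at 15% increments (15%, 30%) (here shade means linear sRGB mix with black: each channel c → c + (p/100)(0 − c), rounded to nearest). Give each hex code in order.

CSS silver is rgb(192, 192, 192).
15%: (192 − 28.8 = 163.2→163, 192 − 28.8 = 163.2→163, 192 − 28.8 = 163.2→163) → #A3A3A3
30%: (192 − 57.6 = 134.4→134, 192 − 57.6 = 134.4→134, 192 − 57.6 = 134.4→134) → #868686

#A3A3A3, #868686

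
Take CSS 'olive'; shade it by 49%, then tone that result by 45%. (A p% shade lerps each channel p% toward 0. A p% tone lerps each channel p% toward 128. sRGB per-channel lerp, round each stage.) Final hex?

CSS olive is rgb(128, 128, 0).
A 49% shade moves each channel 49% toward 0:
  R: 128 + 0.49×(0−128) = 128 − 62.72 = 65.28 → 65
  G: 128 − 62.72 = 65.28 → 65
  B: 0 + 0 = 0 → 0
After the shade: rgb(65, 65, 0) = #414100.
A 45% tone moves each channel 45% toward 128:
  R: 65 + 0.45×(128−65) = 65 + 28.35 = 93.35 → 93
  G: 65 + 0.45×(128−65) = 65 + 28.35 = 93.35 → 93
  B: 0 + 57.6 = 57.6 → 58
rgb(93, 93, 58) = #5D5D3A.

#5D5D3A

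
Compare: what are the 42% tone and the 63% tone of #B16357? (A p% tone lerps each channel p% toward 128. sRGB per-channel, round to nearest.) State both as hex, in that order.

#B16357 is rgb(177, 99, 87).
42% tone:
  R: 177 + 0.42×(128−177) = 177 − 20.58 = 156.42 → 156
  G: 99 + 0.42×(128−99) = 99 + 12.18 = 111.18 → 111
  B: 87 + 0.42×(128−87) = 87 + 17.22 = 104.22 → 104
  → #9C6F68
63% tone:
  R: 177 − 30.87 = 146.13 → 146
  G: 99 + 0.63×(128−99) = 99 + 18.27 = 117.27 → 117
  B: 87 + 0.63×(128−87) = 87 + 25.83 = 112.83 → 113
  → #927571

#9C6F68, #927571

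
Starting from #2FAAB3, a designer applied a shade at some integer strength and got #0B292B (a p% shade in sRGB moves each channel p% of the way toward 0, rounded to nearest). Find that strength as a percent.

#2FAAB3 is rgb(47, 170, 179); #0B292B is rgb(11, 41, 43).
On the B channel (widest range): 43 ≈ 179 + (p/100)(0 − 179), so p ≈ 100×(43 − 179)/(0 − 179) = -13600/-179 = 75.98.
p = 76 reproduces all three channels after rounding.

76%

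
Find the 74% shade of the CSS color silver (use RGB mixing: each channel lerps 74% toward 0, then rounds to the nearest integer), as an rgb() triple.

rgb(50, 50, 50)

CSS silver is rgb(192, 192, 192).
Per channel, c → c + 0.74(0 − c):
  R: 192 − 142.08 = 49.92 → 50
  G: 192 − 142.08 = 49.92 → 50
  B: 192 − 142.08 = 49.92 → 50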